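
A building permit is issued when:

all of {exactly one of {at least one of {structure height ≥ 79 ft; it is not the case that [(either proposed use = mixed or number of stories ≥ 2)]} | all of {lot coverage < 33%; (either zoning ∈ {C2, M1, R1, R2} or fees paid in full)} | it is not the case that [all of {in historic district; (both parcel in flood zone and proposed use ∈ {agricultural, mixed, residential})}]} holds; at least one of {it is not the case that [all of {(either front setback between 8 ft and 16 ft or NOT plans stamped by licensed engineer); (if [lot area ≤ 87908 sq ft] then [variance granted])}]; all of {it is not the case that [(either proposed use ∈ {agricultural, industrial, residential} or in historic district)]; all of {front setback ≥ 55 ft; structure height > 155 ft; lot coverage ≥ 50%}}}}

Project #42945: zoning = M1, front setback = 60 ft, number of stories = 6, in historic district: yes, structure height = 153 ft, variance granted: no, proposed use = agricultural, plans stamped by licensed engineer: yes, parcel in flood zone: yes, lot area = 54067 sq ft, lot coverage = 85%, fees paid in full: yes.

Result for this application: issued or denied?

Atomic conditions:
  structure height ≥ 79 ft: 153 ≥ 79 is true
  proposed use = mixed: agricultural == mixed is false
  number of stories ≥ 2: 6 ≥ 2 is true
  lot coverage < 33%: 85 < 33 is false
  zoning ∈ {C2, M1, R1, R2}: M1 is in the set → true
  fees paid in full: yes → true
  in historic district: yes → true
  parcel in flood zone: yes → true
  proposed use ∈ {agricultural, mixed, residential}: agricultural is in the set → true
  front setback between 8 ft and 16 ft: 60 in [8, 16] is false
  NOT plans stamped by licensed engineer: yes → false
  lot area ≤ 87908 sq ft: 54067 ≤ 87908 is true
  variance granted: no → false
  proposed use ∈ {agricultural, industrial, residential}: agricultural is in the set → true
  front setback ≥ 55 ft: 60 ≥ 55 is true
  structure height > 155 ft: 153 > 155 is false
  lot coverage ≥ 50%: 85 ≥ 50 is true
Combine:
[1.1.2.1] false OR true = true
[1.1.2] NOT true = false
[1.1] true OR false = true
[1.2.2] true OR true = true
[1.2] false AND true = false
[1.3.1.2] true AND true = true
[1.3.1] true AND true = true
[1.3] NOT true = false
[1] exactly-one(true, false, false) = true
[2.1.1.1] false OR false = false
[2.1.1.2] true → false = false
[2.1.1] false AND false = false
[2.1] NOT false = true
[2.2.1.1] true OR true = true
[2.2.1] NOT true = false
[2.2.2] true AND false AND true = false
[2.2] false AND false = false
[2] true OR false = true
[root] true AND true = true
Overall: true → issued

Issued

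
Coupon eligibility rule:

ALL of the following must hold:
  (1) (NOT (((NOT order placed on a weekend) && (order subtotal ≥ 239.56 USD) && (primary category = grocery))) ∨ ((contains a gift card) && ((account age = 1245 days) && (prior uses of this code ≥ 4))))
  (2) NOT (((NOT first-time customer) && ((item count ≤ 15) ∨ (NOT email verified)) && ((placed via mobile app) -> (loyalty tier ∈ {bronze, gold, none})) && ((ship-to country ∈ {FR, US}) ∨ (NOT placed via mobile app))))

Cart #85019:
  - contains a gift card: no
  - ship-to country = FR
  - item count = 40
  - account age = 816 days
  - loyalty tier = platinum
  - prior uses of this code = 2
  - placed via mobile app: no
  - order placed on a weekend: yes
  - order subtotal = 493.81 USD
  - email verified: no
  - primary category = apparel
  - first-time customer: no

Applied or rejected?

Rejected

Atomic conditions:
  NOT order placed on a weekend: yes → false
  order subtotal ≥ 239.56 USD: 493.81 ≥ 239.56 is true
  primary category = grocery: apparel == grocery is false
  contains a gift card: no → false
  account age = 1245 days: 816 == 1245 is false
  prior uses of this code ≥ 4: 2 ≥ 4 is false
  NOT first-time customer: no → true
  item count ≤ 15: 40 ≤ 15 is false
  NOT email verified: no → true
  placed via mobile app: no → false
  loyalty tier ∈ {bronze, gold, none}: platinum is not in the set → false
  ship-to country ∈ {FR, US}: FR is in the set → true
  NOT placed via mobile app: no → true
Combine:
[1.1.1] false AND true AND false = false
[1.1] NOT false = true
[1.2.2] false AND false = false
[1.2] false AND false = false
[1] true OR false = true
[2.1.2] false OR true = true
[2.1.3] false → false (antecedent false ⇒ implication holds) = true
[2.1.4] true OR true = true
[2.1] true AND true AND true AND true = true
[2] NOT true = false
[root] true AND false = false
Overall: false → rejected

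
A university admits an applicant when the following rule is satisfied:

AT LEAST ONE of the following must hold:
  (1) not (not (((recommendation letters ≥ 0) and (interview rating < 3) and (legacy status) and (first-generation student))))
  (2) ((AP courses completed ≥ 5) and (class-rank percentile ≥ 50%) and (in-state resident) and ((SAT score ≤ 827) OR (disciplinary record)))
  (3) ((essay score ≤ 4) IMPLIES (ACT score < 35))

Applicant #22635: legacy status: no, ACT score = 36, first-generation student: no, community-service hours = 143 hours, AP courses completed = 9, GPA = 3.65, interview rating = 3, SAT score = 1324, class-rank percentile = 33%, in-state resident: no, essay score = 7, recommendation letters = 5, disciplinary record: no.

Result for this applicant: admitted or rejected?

Atomic conditions:
  recommendation letters ≥ 0: 5 ≥ 0 is true
  interview rating < 3: 3 < 3 is false
  legacy status: no → false
  first-generation student: no → false
  AP courses completed ≥ 5: 9 ≥ 5 is true
  class-rank percentile ≥ 50%: 33 ≥ 50 is false
  in-state resident: no → false
  SAT score ≤ 827: 1324 ≤ 827 is false
  disciplinary record: no → false
  essay score ≤ 4: 7 ≤ 4 is false
  ACT score < 35: 36 < 35 is false
Combine:
[1.1.1] true AND false AND false AND false = false
[1.1] NOT false = true
[1] NOT true = false
[2.4] false OR false = false
[2] true AND false AND false AND false = false
[3] false → false (antecedent false ⇒ implication holds) = true
[root] false OR false OR true = true
Overall: true → admitted

Admitted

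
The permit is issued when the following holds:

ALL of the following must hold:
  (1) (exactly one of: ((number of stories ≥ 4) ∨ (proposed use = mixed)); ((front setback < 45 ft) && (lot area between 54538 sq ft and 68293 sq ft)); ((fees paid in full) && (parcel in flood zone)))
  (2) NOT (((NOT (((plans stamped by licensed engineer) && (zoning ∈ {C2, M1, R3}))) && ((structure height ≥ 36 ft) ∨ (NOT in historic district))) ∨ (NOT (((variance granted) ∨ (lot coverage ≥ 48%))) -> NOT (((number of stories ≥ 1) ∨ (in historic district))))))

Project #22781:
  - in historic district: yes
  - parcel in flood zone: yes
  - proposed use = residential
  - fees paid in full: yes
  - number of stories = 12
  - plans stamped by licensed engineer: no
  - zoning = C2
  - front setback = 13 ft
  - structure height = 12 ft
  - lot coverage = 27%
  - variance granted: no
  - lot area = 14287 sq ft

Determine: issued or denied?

Atomic conditions:
  number of stories ≥ 4: 12 ≥ 4 is true
  proposed use = mixed: residential == mixed is false
  front setback < 45 ft: 13 < 45 is true
  lot area between 54538 sq ft and 68293 sq ft: 14287 in [54538, 68293] is false
  fees paid in full: yes → true
  parcel in flood zone: yes → true
  plans stamped by licensed engineer: no → false
  zoning ∈ {C2, M1, R3}: C2 is in the set → true
  structure height ≥ 36 ft: 12 ≥ 36 is false
  NOT in historic district: yes → false
  variance granted: no → false
  lot coverage ≥ 48%: 27 ≥ 48 is false
  number of stories ≥ 1: 12 ≥ 1 is true
  in historic district: yes → true
Combine:
[1.1] true OR false = true
[1.2] true AND false = false
[1.3] true AND true = true
[1] exactly-one(true, false, true) = false
[2.1.1.1.1] false AND true = false
[2.1.1.1] NOT false = true
[2.1.1.2] false OR false = false
[2.1.1] true AND false = false
[2.1.2.1.1] false OR false = false
[2.1.2.1] NOT false = true
[2.1.2.2.1] true OR true = true
[2.1.2.2] NOT true = false
[2.1.2] true → false = false
[2.1] false OR false = false
[2] NOT false = true
[root] false AND true = false
Overall: false → denied

Denied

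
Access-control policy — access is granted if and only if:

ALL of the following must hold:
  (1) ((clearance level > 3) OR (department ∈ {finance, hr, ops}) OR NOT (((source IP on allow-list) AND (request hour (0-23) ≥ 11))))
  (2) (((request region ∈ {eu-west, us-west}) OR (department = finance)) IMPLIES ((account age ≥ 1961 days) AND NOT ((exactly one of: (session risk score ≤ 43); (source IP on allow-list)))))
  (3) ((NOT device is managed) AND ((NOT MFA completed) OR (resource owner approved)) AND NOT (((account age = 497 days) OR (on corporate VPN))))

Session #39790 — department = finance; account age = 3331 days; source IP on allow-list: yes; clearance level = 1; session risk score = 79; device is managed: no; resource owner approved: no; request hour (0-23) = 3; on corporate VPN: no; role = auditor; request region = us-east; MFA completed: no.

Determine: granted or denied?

Denied

Atomic conditions:
  clearance level > 3: 1 > 3 is false
  department ∈ {finance, hr, ops}: finance is in the set → true
  source IP on allow-list: yes → true
  request hour (0-23) ≥ 11: 3 ≥ 11 is false
  request region ∈ {eu-west, us-west}: us-east is not in the set → false
  department = finance: finance == finance is true
  account age ≥ 1961 days: 3331 ≥ 1961 is true
  session risk score ≤ 43: 79 ≤ 43 is false
  NOT device is managed: no → true
  NOT MFA completed: no → true
  resource owner approved: no → false
  account age = 497 days: 3331 == 497 is false
  on corporate VPN: no → false
Combine:
[1.3.1] true AND false = false
[1.3] NOT false = true
[1] false OR true OR true = true
[2.1] false OR true = true
[2.2.2.1] exactly-one(false, true) = true
[2.2.2] NOT true = false
[2.2] true AND false = false
[2] true → false = false
[3.2] true OR false = true
[3.3.1] false OR false = false
[3.3] NOT false = true
[3] true AND true AND true = true
[root] true AND false AND true = false
Overall: false → denied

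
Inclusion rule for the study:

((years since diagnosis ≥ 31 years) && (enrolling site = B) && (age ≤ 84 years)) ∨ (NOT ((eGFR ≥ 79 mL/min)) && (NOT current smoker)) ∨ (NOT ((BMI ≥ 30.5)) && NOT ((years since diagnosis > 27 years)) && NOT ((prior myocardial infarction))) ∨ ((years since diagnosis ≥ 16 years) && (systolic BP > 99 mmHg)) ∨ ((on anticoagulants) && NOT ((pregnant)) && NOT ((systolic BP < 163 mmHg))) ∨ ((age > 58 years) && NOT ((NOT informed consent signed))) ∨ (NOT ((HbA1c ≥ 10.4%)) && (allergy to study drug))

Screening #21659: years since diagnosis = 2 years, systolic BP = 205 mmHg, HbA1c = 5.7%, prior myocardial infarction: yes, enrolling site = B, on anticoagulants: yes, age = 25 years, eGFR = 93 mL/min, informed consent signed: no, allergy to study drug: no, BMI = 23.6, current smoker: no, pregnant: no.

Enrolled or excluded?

Atomic conditions:
  years since diagnosis ≥ 31 years: 2 ≥ 31 is false
  enrolling site = B: B == B is true
  age ≤ 84 years: 25 ≤ 84 is true
  eGFR ≥ 79 mL/min: 93 ≥ 79 is true
  NOT current smoker: no → true
  BMI ≥ 30.5: 23.6 ≥ 30.5 is false
  years since diagnosis > 27 years: 2 > 27 is false
  prior myocardial infarction: yes → true
  years since diagnosis ≥ 16 years: 2 ≥ 16 is false
  systolic BP > 99 mmHg: 205 > 99 is true
  on anticoagulants: yes → true
  pregnant: no → false
  systolic BP < 163 mmHg: 205 < 163 is false
  age > 58 years: 25 > 58 is false
  NOT informed consent signed: no → true
  HbA1c ≥ 10.4%: 5.7 ≥ 10.4 is false
  allergy to study drug: no → false
Combine:
[1] false AND true AND true = false
[2.1] NOT true = false
[2] false AND true = false
[3.1] NOT false = true
[3.2] NOT false = true
[3.3] NOT true = false
[3] true AND true AND false = false
[4] false AND true = false
[5.2] NOT false = true
[5.3] NOT false = true
[5] true AND true AND true = true
[6.2] NOT true = false
[6] false AND false = false
[7.1] NOT false = true
[7] true AND false = false
[root] false OR false OR false OR false OR true OR false OR false = true
Overall: true → enrolled

Enrolled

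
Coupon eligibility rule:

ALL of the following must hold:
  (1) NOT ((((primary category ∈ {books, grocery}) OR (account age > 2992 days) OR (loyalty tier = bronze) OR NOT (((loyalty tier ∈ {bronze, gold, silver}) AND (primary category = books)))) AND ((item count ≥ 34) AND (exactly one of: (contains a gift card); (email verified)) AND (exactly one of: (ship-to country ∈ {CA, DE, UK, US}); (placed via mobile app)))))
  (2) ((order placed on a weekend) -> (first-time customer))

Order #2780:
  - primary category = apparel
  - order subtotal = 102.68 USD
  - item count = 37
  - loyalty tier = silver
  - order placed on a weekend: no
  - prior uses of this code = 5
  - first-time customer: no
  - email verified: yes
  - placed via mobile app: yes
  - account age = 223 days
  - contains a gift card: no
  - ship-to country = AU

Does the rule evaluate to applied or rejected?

Rejected

Atomic conditions:
  primary category ∈ {books, grocery}: apparel is not in the set → false
  account age > 2992 days: 223 > 2992 is false
  loyalty tier = bronze: silver == bronze is false
  loyalty tier ∈ {bronze, gold, silver}: silver is in the set → true
  primary category = books: apparel == books is false
  item count ≥ 34: 37 ≥ 34 is true
  contains a gift card: no → false
  email verified: yes → true
  ship-to country ∈ {CA, DE, UK, US}: AU is not in the set → false
  placed via mobile app: yes → true
  order placed on a weekend: no → false
  first-time customer: no → false
Combine:
[1.1.1.4.1] true AND false = false
[1.1.1.4] NOT false = true
[1.1.1] false OR false OR false OR true = true
[1.1.2.2] exactly-one(false, true) = true
[1.1.2.3] exactly-one(false, true) = true
[1.1.2] true AND true AND true = true
[1.1] true AND true = true
[1] NOT true = false
[2] false → false (antecedent false ⇒ implication holds) = true
[root] false AND true = false
Overall: false → rejected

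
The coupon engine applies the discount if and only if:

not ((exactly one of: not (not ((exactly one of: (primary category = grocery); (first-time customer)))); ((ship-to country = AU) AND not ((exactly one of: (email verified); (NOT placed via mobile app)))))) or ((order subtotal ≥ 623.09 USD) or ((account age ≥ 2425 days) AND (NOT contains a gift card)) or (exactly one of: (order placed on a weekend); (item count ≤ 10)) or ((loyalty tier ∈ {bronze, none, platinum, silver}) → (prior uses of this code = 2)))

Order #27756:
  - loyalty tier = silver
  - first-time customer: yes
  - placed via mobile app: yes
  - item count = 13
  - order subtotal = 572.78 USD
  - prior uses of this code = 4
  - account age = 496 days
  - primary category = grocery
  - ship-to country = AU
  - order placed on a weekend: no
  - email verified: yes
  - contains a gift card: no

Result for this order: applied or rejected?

Atomic conditions:
  primary category = grocery: grocery == grocery is true
  first-time customer: yes → true
  ship-to country = AU: AU == AU is true
  email verified: yes → true
  NOT placed via mobile app: yes → false
  order subtotal ≥ 623.09 USD: 572.78 ≥ 623.09 is false
  account age ≥ 2425 days: 496 ≥ 2425 is false
  NOT contains a gift card: no → true
  order placed on a weekend: no → false
  item count ≤ 10: 13 ≤ 10 is false
  loyalty tier ∈ {bronze, none, platinum, silver}: silver is in the set → true
  prior uses of this code = 2: 4 == 2 is false
Combine:
[1.1.1.1.1] exactly-one(true, true) = false
[1.1.1.1] NOT false = true
[1.1.1] NOT true = false
[1.1.2.2.1] exactly-one(true, false) = true
[1.1.2.2] NOT true = false
[1.1.2] true AND false = false
[1.1] exactly-one(false, false) = false
[1] NOT false = true
[2.2] false AND true = false
[2.3] exactly-one(false, false) = false
[2.4] true → false = false
[2] false OR false OR false OR false = false
[root] true OR false = true
Overall: true → applied

Applied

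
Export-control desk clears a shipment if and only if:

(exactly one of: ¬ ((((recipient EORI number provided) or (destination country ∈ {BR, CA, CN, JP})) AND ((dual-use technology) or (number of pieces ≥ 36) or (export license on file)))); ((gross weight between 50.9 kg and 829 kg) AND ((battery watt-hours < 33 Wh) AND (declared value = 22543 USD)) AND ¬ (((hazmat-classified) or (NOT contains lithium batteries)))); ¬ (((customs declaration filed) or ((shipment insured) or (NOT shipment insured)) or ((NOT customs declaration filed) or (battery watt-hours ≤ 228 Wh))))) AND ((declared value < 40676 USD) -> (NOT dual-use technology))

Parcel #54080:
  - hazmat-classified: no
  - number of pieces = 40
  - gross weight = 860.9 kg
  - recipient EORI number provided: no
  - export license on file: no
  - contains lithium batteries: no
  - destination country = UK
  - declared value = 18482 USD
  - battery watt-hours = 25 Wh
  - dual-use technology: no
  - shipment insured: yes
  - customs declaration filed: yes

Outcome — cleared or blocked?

Cleared

Atomic conditions:
  recipient EORI number provided: no → false
  destination country ∈ {BR, CA, CN, JP}: UK is not in the set → false
  dual-use technology: no → false
  number of pieces ≥ 36: 40 ≥ 36 is true
  export license on file: no → false
  gross weight between 50.9 kg and 829 kg: 860.9 in [50.9, 829] is false
  battery watt-hours < 33 Wh: 25 < 33 is true
  declared value = 22543 USD: 18482 == 22543 is false
  hazmat-classified: no → false
  NOT contains lithium batteries: no → true
  customs declaration filed: yes → true
  shipment insured: yes → true
  NOT shipment insured: yes → false
  NOT customs declaration filed: yes → false
  battery watt-hours ≤ 228 Wh: 25 ≤ 228 is true
  declared value < 40676 USD: 18482 < 40676 is true
  NOT dual-use technology: no → true
Combine:
[1.1.1.1] false OR false = false
[1.1.1.2] false OR true OR false = true
[1.1.1] false AND true = false
[1.1] NOT false = true
[1.2.2] true AND false = false
[1.2.3.1] false OR true = true
[1.2.3] NOT true = false
[1.2] false AND false AND false = false
[1.3.1.2] true OR false = true
[1.3.1.3] false OR true = true
[1.3.1] true OR true OR true = true
[1.3] NOT true = false
[1] exactly-one(true, false, false) = true
[2] true → true = true
[root] true AND true = true
Overall: true → cleared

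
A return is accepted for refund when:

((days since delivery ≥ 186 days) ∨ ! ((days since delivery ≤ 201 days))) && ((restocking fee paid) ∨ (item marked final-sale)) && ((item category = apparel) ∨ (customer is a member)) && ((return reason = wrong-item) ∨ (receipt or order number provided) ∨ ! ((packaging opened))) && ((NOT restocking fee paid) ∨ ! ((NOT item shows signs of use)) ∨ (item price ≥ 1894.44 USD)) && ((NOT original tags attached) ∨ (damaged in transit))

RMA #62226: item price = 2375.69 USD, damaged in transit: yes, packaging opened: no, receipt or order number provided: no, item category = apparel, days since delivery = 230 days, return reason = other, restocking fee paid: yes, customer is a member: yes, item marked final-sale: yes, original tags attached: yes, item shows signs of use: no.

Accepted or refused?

Accepted

Atomic conditions:
  days since delivery ≥ 186 days: 230 ≥ 186 is true
  days since delivery ≤ 201 days: 230 ≤ 201 is false
  restocking fee paid: yes → true
  item marked final-sale: yes → true
  item category = apparel: apparel == apparel is true
  customer is a member: yes → true
  return reason = wrong-item: other == wrong-item is false
  receipt or order number provided: no → false
  packaging opened: no → false
  NOT restocking fee paid: yes → false
  NOT item shows signs of use: no → true
  item price ≥ 1894.44 USD: 2375.69 ≥ 1894.44 is true
  NOT original tags attached: yes → false
  damaged in transit: yes → true
Combine:
[1.2] NOT false = true
[1] true OR true = true
[2] true OR true = true
[3] true OR true = true
[4.3] NOT false = true
[4] false OR false OR true = true
[5.2] NOT true = false
[5] false OR false OR true = true
[6] false OR true = true
[root] true AND true AND true AND true AND true AND true = true
Overall: true → accepted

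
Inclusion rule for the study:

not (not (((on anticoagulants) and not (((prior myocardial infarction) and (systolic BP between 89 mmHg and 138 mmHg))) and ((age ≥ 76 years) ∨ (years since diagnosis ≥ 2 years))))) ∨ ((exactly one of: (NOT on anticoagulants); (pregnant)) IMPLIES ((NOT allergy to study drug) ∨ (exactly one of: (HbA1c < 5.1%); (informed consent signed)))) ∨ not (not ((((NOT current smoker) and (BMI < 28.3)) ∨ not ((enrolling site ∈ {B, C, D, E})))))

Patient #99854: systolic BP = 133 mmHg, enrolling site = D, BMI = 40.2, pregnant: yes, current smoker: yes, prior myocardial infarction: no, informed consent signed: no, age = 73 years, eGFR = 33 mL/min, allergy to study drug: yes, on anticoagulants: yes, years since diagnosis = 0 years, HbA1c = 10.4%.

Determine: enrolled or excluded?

Excluded

Atomic conditions:
  on anticoagulants: yes → true
  prior myocardial infarction: no → false
  systolic BP between 89 mmHg and 138 mmHg: 133 in [89, 138] is true
  age ≥ 76 years: 73 ≥ 76 is false
  years since diagnosis ≥ 2 years: 0 ≥ 2 is false
  NOT on anticoagulants: yes → false
  pregnant: yes → true
  NOT allergy to study drug: yes → false
  HbA1c < 5.1%: 10.4 < 5.1 is false
  informed consent signed: no → false
  NOT current smoker: yes → false
  BMI < 28.3: 40.2 < 28.3 is false
  enrolling site ∈ {B, C, D, E}: D is in the set → true
Combine:
[1.1.1.2.1] false AND true = false
[1.1.1.2] NOT false = true
[1.1.1.3] false OR false = false
[1.1.1] true AND true AND false = false
[1.1] NOT false = true
[1] NOT true = false
[2.1] exactly-one(false, true) = true
[2.2.2] exactly-one(false, false) = false
[2.2] false OR false = false
[2] true → false = false
[3.1.1.1] false AND false = false
[3.1.1.2] NOT true = false
[3.1.1] false OR false = false
[3.1] NOT false = true
[3] NOT true = false
[root] false OR false OR false = false
Overall: false → excluded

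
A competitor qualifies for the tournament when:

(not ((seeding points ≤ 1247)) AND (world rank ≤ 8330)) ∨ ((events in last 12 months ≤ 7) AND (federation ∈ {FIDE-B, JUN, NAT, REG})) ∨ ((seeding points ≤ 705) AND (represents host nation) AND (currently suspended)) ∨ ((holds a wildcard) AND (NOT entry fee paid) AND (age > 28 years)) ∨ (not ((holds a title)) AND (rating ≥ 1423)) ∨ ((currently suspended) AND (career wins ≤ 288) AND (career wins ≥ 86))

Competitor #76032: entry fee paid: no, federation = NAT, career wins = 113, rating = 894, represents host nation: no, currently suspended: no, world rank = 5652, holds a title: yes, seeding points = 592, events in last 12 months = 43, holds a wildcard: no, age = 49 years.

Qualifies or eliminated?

Atomic conditions:
  seeding points ≤ 1247: 592 ≤ 1247 is true
  world rank ≤ 8330: 5652 ≤ 8330 is true
  events in last 12 months ≤ 7: 43 ≤ 7 is false
  federation ∈ {FIDE-B, JUN, NAT, REG}: NAT is in the set → true
  seeding points ≤ 705: 592 ≤ 705 is true
  represents host nation: no → false
  currently suspended: no → false
  holds a wildcard: no → false
  NOT entry fee paid: no → true
  age > 28 years: 49 > 28 is true
  holds a title: yes → true
  rating ≥ 1423: 894 ≥ 1423 is false
  career wins ≤ 288: 113 ≤ 288 is true
  career wins ≥ 86: 113 ≥ 86 is true
Combine:
[1.1] NOT true = false
[1] false AND true = false
[2] false AND true = false
[3] true AND false AND false = false
[4] false AND true AND true = false
[5.1] NOT true = false
[5] false AND false = false
[6] false AND true AND true = false
[root] false OR false OR false OR false OR false OR false = false
Overall: false → eliminated

Eliminated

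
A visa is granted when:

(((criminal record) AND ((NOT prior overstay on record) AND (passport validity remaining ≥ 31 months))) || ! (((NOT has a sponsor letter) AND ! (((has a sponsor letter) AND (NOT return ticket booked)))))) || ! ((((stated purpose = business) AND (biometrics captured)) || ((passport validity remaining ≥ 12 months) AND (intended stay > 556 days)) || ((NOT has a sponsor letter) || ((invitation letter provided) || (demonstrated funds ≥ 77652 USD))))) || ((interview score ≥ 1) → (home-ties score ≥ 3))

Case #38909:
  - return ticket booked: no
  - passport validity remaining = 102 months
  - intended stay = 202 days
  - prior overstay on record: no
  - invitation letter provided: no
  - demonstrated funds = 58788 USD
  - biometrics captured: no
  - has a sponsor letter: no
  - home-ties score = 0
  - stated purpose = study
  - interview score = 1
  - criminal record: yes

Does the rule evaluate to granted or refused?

Granted

Atomic conditions:
  criminal record: yes → true
  NOT prior overstay on record: no → true
  passport validity remaining ≥ 31 months: 102 ≥ 31 is true
  NOT has a sponsor letter: no → true
  has a sponsor letter: no → false
  NOT return ticket booked: no → true
  stated purpose = business: study == business is false
  biometrics captured: no → false
  passport validity remaining ≥ 12 months: 102 ≥ 12 is true
  intended stay > 556 days: 202 > 556 is false
  invitation letter provided: no → false
  demonstrated funds ≥ 77652 USD: 58788 ≥ 77652 is false
  interview score ≥ 1: 1 ≥ 1 is true
  home-ties score ≥ 3: 0 ≥ 3 is false
Combine:
[1.1.2] true AND true = true
[1.1] true AND true = true
[1.2.1.2.1] false AND true = false
[1.2.1.2] NOT false = true
[1.2.1] true AND true = true
[1.2] NOT true = false
[1] true OR false = true
[2.1.1] false AND false = false
[2.1.2] true AND false = false
[2.1.3.2] false OR false = false
[2.1.3] true OR false = true
[2.1] false OR false OR true = true
[2] NOT true = false
[3] true → false = false
[root] true OR false OR false = true
Overall: true → granted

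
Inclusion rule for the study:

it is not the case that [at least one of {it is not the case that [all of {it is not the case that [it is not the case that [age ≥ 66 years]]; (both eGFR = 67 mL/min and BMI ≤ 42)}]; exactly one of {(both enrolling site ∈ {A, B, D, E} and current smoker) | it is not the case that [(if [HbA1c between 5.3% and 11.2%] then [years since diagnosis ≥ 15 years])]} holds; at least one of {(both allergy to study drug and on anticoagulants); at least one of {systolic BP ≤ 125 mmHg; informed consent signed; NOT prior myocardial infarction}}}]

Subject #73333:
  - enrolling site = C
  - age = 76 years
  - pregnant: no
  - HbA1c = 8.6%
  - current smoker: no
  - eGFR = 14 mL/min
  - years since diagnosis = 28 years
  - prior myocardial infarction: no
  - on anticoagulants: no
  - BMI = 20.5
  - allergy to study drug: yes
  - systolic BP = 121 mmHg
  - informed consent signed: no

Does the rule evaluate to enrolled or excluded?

Excluded

Atomic conditions:
  age ≥ 66 years: 76 ≥ 66 is true
  eGFR = 67 mL/min: 14 == 67 is false
  BMI ≤ 42: 20.5 ≤ 42 is true
  enrolling site ∈ {A, B, D, E}: C is not in the set → false
  current smoker: no → false
  HbA1c between 5.3% and 11.2%: 8.6 in [5.3, 11.2] is true
  years since diagnosis ≥ 15 years: 28 ≥ 15 is true
  allergy to study drug: yes → true
  on anticoagulants: no → false
  systolic BP ≤ 125 mmHg: 121 ≤ 125 is true
  informed consent signed: no → false
  NOT prior myocardial infarction: no → true
Combine:
[1.1.1.1.1] NOT true = false
[1.1.1.1] NOT false = true
[1.1.1.2] false AND true = false
[1.1.1] true AND false = false
[1.1] NOT false = true
[1.2.1] false AND false = false
[1.2.2.1] true → true = true
[1.2.2] NOT true = false
[1.2] exactly-one(false, false) = false
[1.3.1] true AND false = false
[1.3.2] true OR false OR true = true
[1.3] false OR true = true
[1] true OR false OR true = true
[root] NOT true = false
Overall: false → excluded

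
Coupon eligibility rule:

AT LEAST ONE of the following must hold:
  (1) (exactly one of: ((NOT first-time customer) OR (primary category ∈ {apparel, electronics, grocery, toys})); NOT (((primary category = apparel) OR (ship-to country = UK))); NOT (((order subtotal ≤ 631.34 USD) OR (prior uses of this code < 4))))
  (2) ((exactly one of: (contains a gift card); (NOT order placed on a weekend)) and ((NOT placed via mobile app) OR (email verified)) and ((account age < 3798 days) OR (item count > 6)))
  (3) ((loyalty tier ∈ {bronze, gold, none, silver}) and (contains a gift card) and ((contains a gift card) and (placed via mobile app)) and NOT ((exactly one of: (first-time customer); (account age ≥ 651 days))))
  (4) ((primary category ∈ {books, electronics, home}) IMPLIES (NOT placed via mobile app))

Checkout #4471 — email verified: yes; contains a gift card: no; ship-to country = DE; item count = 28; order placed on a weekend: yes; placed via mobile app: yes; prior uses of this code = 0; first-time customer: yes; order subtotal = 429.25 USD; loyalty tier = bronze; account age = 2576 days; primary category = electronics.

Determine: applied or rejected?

Atomic conditions:
  NOT first-time customer: yes → false
  primary category ∈ {apparel, electronics, grocery, toys}: electronics is in the set → true
  primary category = apparel: electronics == apparel is false
  ship-to country = UK: DE == UK is false
  order subtotal ≤ 631.34 USD: 429.25 ≤ 631.34 is true
  prior uses of this code < 4: 0 < 4 is true
  contains a gift card: no → false
  NOT order placed on a weekend: yes → false
  NOT placed via mobile app: yes → false
  email verified: yes → true
  account age < 3798 days: 2576 < 3798 is true
  item count > 6: 28 > 6 is true
  loyalty tier ∈ {bronze, gold, none, silver}: bronze is in the set → true
  placed via mobile app: yes → true
  first-time customer: yes → true
  account age ≥ 651 days: 2576 ≥ 651 is true
  primary category ∈ {books, electronics, home}: electronics is in the set → true
Combine:
[1.1] false OR true = true
[1.2.1] false OR false = false
[1.2] NOT false = true
[1.3.1] true OR true = true
[1.3] NOT true = false
[1] exactly-one(true, true, false) = false
[2.1] exactly-one(false, false) = false
[2.2] false OR true = true
[2.3] true OR true = true
[2] false AND true AND true = false
[3.3] false AND true = false
[3.4.1] exactly-one(true, true) = false
[3.4] NOT false = true
[3] true AND false AND false AND true = false
[4] true → false = false
[root] false OR false OR false OR false = false
Overall: false → rejected

Rejected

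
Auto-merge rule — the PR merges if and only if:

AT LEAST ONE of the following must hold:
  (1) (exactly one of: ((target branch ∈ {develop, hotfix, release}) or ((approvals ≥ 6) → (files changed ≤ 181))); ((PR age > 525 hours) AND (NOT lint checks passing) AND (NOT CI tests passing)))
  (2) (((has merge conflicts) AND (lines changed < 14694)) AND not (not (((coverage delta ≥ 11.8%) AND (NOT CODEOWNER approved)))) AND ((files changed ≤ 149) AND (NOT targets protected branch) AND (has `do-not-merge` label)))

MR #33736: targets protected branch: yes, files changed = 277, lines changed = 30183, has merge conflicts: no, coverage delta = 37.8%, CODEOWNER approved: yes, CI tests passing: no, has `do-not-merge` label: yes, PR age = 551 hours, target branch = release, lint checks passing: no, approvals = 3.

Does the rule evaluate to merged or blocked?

Blocked

Atomic conditions:
  target branch ∈ {develop, hotfix, release}: release is in the set → true
  approvals ≥ 6: 3 ≥ 6 is false
  files changed ≤ 181: 277 ≤ 181 is false
  PR age > 525 hours: 551 > 525 is true
  NOT lint checks passing: no → true
  NOT CI tests passing: no → true
  has merge conflicts: no → false
  lines changed < 14694: 30183 < 14694 is false
  coverage delta ≥ 11.8%: 37.8 ≥ 11.8 is true
  NOT CODEOWNER approved: yes → false
  files changed ≤ 149: 277 ≤ 149 is false
  NOT targets protected branch: yes → false
  has `do-not-merge` label: yes → true
Combine:
[1.1.2] false → false (antecedent false ⇒ implication holds) = true
[1.1] true OR true = true
[1.2] true AND true AND true = true
[1] exactly-one(true, true) = false
[2.1] false AND false = false
[2.2.1.1] true AND false = false
[2.2.1] NOT false = true
[2.2] NOT true = false
[2.3] false AND false AND true = false
[2] false AND false AND false = false
[root] false OR false = false
Overall: false → blocked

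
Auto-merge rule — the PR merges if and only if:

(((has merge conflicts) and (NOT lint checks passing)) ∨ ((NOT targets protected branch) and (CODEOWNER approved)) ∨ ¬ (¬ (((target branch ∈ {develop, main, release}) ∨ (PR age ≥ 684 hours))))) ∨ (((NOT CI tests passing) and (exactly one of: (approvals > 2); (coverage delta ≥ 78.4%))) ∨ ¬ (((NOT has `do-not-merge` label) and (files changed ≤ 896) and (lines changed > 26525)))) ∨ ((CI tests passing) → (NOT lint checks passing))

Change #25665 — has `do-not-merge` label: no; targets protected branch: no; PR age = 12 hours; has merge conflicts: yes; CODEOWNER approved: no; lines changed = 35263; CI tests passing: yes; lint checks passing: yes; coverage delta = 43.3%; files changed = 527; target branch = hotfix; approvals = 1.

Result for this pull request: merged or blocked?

Atomic conditions:
  has merge conflicts: yes → true
  NOT lint checks passing: yes → false
  NOT targets protected branch: no → true
  CODEOWNER approved: no → false
  target branch ∈ {develop, main, release}: hotfix is not in the set → false
  PR age ≥ 684 hours: 12 ≥ 684 is false
  NOT CI tests passing: yes → false
  approvals > 2: 1 > 2 is false
  coverage delta ≥ 78.4%: 43.3 ≥ 78.4 is false
  NOT has `do-not-merge` label: no → true
  files changed ≤ 896: 527 ≤ 896 is true
  lines changed > 26525: 35263 > 26525 is true
  CI tests passing: yes → true
Combine:
[1.1] true AND false = false
[1.2] true AND false = false
[1.3.1.1] false OR false = false
[1.3.1] NOT false = true
[1.3] NOT true = false
[1] false OR false OR false = false
[2.1.2] exactly-one(false, false) = false
[2.1] false AND false = false
[2.2.1] true AND true AND true = true
[2.2] NOT true = false
[2] false OR false = false
[3] true → false = false
[root] false OR false OR false = false
Overall: false → blocked

Blocked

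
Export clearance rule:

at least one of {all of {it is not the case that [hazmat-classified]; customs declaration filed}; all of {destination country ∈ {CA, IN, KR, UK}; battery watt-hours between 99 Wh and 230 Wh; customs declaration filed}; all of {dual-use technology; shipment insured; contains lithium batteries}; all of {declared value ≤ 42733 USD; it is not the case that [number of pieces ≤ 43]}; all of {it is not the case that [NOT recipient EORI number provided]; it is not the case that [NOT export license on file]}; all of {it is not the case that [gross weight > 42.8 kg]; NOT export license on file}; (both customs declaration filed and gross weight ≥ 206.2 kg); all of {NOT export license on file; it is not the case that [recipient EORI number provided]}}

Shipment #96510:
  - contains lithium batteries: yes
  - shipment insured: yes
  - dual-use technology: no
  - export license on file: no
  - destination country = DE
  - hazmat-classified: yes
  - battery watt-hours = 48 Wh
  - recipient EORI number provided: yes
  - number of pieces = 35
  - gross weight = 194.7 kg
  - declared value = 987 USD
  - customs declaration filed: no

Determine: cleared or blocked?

Atomic conditions:
  hazmat-classified: yes → true
  customs declaration filed: no → false
  destination country ∈ {CA, IN, KR, UK}: DE is not in the set → false
  battery watt-hours between 99 Wh and 230 Wh: 48 in [99, 230] is false
  dual-use technology: no → false
  shipment insured: yes → true
  contains lithium batteries: yes → true
  declared value ≤ 42733 USD: 987 ≤ 42733 is true
  number of pieces ≤ 43: 35 ≤ 43 is true
  NOT recipient EORI number provided: yes → false
  NOT export license on file: no → true
  gross weight > 42.8 kg: 194.7 > 42.8 is true
  gross weight ≥ 206.2 kg: 194.7 ≥ 206.2 is false
  recipient EORI number provided: yes → true
Combine:
[1.1] NOT true = false
[1] false AND false = false
[2] false AND false AND false = false
[3] false AND true AND true = false
[4.2] NOT true = false
[4] true AND false = false
[5.1] NOT false = true
[5.2] NOT true = false
[5] true AND false = false
[6.1] NOT true = false
[6] false AND true = false
[7] false AND false = false
[8.2] NOT true = false
[8] true AND false = false
[root] false OR false OR false OR false OR false OR false OR false OR false = false
Overall: false → blocked

Blocked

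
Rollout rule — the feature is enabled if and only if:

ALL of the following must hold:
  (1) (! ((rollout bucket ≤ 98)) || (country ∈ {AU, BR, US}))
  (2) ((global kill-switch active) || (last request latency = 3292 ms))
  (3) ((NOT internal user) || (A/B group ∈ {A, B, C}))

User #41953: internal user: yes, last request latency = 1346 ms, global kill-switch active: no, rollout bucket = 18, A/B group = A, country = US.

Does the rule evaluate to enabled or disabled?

Atomic conditions:
  rollout bucket ≤ 98: 18 ≤ 98 is true
  country ∈ {AU, BR, US}: US is in the set → true
  global kill-switch active: no → false
  last request latency = 3292 ms: 1346 == 3292 is false
  NOT internal user: yes → false
  A/B group ∈ {A, B, C}: A is in the set → true
Combine:
[1.1] NOT true = false
[1] false OR true = true
[2] false OR false = false
[3] false OR true = true
[root] true AND false AND true = false
Overall: false → disabled

Disabled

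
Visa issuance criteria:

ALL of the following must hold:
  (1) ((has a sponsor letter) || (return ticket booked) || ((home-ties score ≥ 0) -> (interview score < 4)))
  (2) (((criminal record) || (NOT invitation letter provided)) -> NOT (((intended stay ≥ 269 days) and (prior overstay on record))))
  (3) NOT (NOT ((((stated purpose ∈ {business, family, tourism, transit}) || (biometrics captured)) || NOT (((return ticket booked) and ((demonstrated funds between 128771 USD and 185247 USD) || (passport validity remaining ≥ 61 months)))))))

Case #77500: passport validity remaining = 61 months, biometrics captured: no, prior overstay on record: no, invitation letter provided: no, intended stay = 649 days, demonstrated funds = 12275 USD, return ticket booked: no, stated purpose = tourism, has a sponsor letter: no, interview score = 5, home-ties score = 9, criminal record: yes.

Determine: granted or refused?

Atomic conditions:
  has a sponsor letter: no → false
  return ticket booked: no → false
  home-ties score ≥ 0: 9 ≥ 0 is true
  interview score < 4: 5 < 4 is false
  criminal record: yes → true
  NOT invitation letter provided: no → true
  intended stay ≥ 269 days: 649 ≥ 269 is true
  prior overstay on record: no → false
  stated purpose ∈ {business, family, tourism, transit}: tourism is in the set → true
  biometrics captured: no → false
  demonstrated funds between 128771 USD and 185247 USD: 12275 in [128771, 185247] is false
  passport validity remaining ≥ 61 months: 61 ≥ 61 is true
Combine:
[1.3] true → false = false
[1] false OR false OR false = false
[2.1] true OR true = true
[2.2.1] true AND false = false
[2.2] NOT false = true
[2] true → true = true
[3.1.1.1] true OR false = true
[3.1.1.2.1.2] false OR true = true
[3.1.1.2.1] false AND true = false
[3.1.1.2] NOT false = true
[3.1.1] true OR true = true
[3.1] NOT true = false
[3] NOT false = true
[root] false AND true AND true = false
Overall: false → refused

Refused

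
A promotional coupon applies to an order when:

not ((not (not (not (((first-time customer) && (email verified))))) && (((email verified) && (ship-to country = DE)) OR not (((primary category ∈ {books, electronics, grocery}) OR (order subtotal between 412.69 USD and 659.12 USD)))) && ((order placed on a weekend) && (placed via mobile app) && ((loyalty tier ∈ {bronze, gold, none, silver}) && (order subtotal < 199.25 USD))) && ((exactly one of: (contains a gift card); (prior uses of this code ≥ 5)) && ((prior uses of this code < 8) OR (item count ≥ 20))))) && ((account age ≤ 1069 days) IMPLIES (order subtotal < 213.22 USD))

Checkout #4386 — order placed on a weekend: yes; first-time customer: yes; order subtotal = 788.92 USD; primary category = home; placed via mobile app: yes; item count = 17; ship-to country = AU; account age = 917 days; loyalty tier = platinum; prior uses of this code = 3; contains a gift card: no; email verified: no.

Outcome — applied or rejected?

Rejected

Atomic conditions:
  first-time customer: yes → true
  email verified: no → false
  ship-to country = DE: AU == DE is false
  primary category ∈ {books, electronics, grocery}: home is not in the set → false
  order subtotal between 412.69 USD and 659.12 USD: 788.92 in [412.69, 659.12] is false
  order placed on a weekend: yes → true
  placed via mobile app: yes → true
  loyalty tier ∈ {bronze, gold, none, silver}: platinum is not in the set → false
  order subtotal < 199.25 USD: 788.92 < 199.25 is false
  contains a gift card: no → false
  prior uses of this code ≥ 5: 3 ≥ 5 is false
  prior uses of this code < 8: 3 < 8 is true
  item count ≥ 20: 17 ≥ 20 is false
  account age ≤ 1069 days: 917 ≤ 1069 is true
  order subtotal < 213.22 USD: 788.92 < 213.22 is false
Combine:
[1.1.1.1.1.1] true AND false = false
[1.1.1.1.1] NOT false = true
[1.1.1.1] NOT true = false
[1.1.1] NOT false = true
[1.1.2.1] false AND false = false
[1.1.2.2.1] false OR false = false
[1.1.2.2] NOT false = true
[1.1.2] false OR true = true
[1.1.3.3] false AND false = false
[1.1.3] true AND true AND false = false
[1.1.4.1] exactly-one(false, false) = false
[1.1.4.2] true OR false = true
[1.1.4] false AND true = false
[1.1] true AND true AND false AND false = false
[1] NOT false = true
[2] true → false = false
[root] true AND false = false
Overall: false → rejected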